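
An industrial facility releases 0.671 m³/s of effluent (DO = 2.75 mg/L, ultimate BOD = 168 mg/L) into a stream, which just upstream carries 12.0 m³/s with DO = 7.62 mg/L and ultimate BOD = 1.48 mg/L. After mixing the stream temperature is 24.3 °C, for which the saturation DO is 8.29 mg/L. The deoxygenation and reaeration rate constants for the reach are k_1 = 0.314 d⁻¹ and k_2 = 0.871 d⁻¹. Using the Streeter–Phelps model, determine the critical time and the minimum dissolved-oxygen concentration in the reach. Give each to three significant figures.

Mixed DO = (12.0×7.62 + 0.671×2.75)/(12.0+0.671) = 93.29/12.67 = 7.362 mg/L.
Mixed L₀ = (12.0×1.48 + 0.671×168)/(12.67) = 130.5/12.67 = 10.30 mg/L.
Initial deficit D₀ = C_s − DO₀ = 8.29 − 7.362 = 0.9279 mg/L.
t_c = (1/0.5570) ln[(0.871/0.314)(1 − 0.9279×0.5570/(0.314×10.30))] = 1.795 × ln(2.331) = 1.519 d.
D_c = (0.314/0.871) × 10.30 × e^(−0.314×1.519) = 0.3605 × 10.30 × 0.6207 = 2.304 mg/L.
Minimum DO = 8.29 − 2.304 = 5.986 mg/L.

t_c ≈ 1.52 d; minimum DO ≈ 5.99 mg/L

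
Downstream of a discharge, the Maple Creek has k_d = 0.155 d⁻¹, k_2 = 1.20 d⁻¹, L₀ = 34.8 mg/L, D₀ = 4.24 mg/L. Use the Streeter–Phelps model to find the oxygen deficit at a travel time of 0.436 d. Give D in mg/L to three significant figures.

D ≈ 4.28 mg/L

k_d L₀/(k_2−k_d) = 0.155×34.8/(1.20−0.155) = 5.394/1.045 = 5.162 mg/L.
e^(−k_d t) = e^(−0.155×0.4360) = 0.9347; e^(−k_2 t) = e^(−1.20×0.4360) = 0.5926.
D = 5.162 × (0.9347 − 0.5926) + 4.24 × 0.5926 = 1.765 + 2.513 = 4.278 mg/L.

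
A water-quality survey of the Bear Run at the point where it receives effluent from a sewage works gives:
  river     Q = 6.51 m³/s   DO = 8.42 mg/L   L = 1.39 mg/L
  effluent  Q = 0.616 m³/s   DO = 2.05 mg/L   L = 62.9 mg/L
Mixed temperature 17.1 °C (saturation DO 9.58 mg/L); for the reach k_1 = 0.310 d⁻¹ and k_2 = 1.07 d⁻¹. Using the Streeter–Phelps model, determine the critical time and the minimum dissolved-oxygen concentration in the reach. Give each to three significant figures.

t_c ≈ 0.339 d; minimum DO ≈ 7.83 mg/L

Mixed DO = (6.51×8.42 + 0.616×2.05)/(6.51+0.616) = 56.08/7.126 = 7.869 mg/L.
Mixed L₀ = (6.51×1.39 + 0.616×62.9)/(7.126) = 47.80/7.126 = 6.707 mg/L.
Initial deficit D₀ = C_s − DO₀ = 9.58 − 7.869 = 1.711 mg/L.
t_c = (1/0.7600) ln[(1.07/0.310)(1 − 1.711×0.7600/(0.310×6.707))] = 1.316 × ln(1.293) = 0.3385 d.
D_c = (0.310/1.07) × 6.707 × e^(−0.310×0.3385) = 0.2897 × 6.707 × 0.9004 = 1.750 mg/L.
Minimum DO = 9.58 − 1.750 = 7.830 mg/L.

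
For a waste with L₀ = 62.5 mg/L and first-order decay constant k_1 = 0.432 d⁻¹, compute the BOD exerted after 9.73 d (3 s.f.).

y ≈ 61.6 mg/L

y_t = L₀(1 − e^(−k_1 t)) = 62.5 × (1 − e^(−0.432×9.73))
= 62.5 × (1 − 0.01495) = 62.5 × 0.9851 = 61.57 mg/L.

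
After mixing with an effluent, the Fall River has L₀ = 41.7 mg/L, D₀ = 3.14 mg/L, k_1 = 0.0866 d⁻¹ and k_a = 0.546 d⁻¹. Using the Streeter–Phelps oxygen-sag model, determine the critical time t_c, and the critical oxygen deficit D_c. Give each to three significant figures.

t_c ≈ 2.90 d; D_c ≈ 5.15 mg/L

At the critical point dD/dt = 0, so k_1 L₀ e^(−k_1 t) = k_a D. Substituting D(t) from the Streeter–Phelps equation and solving for t gives
t_c = ln[(k_a/k_1)(1 − D₀(k_a−k_1)/(k_1 L₀))] / (k_a−k_1).
Here k_a−k_1 = 0.4594 d⁻¹ and 1 − D₀(k_a−k_1)/(k_1 L₀) = 1 − 3.14×0.4594/(0.0866×41.7) = 0.6005, so
t_c = ln(6.305 × 0.6005) / 0.4594 = 1.331 / 0.4594 = 2.898 d.
D_c = (k_1/k_a) L₀ e^(−k_1 t_c) = (0.0866/0.546) × 41.7 × e^(−0.0866×2.898) = 0.1586 × 41.7 × 0.7780 = 5.146 mg/L.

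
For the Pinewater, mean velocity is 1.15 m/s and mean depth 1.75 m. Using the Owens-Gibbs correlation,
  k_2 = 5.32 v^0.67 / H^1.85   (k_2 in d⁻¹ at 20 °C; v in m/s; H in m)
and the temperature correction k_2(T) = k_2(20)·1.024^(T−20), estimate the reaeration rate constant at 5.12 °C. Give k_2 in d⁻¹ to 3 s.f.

k_2(20) = 5.32 × 1.15^0.67 / 1.75^1.85 = 5.32 × 1.098 / 2.816 = 2.075 d⁻¹.
k_2(5.12) = 2.075 × 1.024^(5.12−20) = 2.075 × 0.7026 = 1.458 d⁻¹.

k_2 ≈ 1.46 d⁻¹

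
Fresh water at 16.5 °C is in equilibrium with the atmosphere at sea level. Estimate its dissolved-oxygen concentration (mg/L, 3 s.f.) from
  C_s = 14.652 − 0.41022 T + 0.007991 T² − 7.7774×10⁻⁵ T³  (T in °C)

C_s = 14.652 − 0.41022×16.5 + 0.007991×16.5² − 7.7774×10⁻⁵×16.5³ = 9.710 mg/L.

C_s ≈ 9.71 mg/L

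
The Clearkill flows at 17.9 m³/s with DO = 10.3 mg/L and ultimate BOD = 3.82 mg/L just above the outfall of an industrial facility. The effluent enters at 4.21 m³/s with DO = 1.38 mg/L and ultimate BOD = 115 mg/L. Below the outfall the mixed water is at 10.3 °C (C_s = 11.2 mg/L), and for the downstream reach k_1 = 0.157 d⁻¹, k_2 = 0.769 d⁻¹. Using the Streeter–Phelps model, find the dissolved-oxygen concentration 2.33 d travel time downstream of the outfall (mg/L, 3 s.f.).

DO ≈ 7.39 mg/L

Mixed DO = (17.9×10.3 + 4.21×1.38)/(17.9+4.21) = 190.2/22.11 = 8.602 mg/L.
Mixed L₀ = (17.9×3.82 + 4.21×115)/(22.11) = 552.5/22.11 = 24.99 mg/L.
Initial deficit D₀ = C_s − DO₀ = 11.2 − 8.602 = 2.598 mg/L.
D(2.33) = [0.157×24.99/(0.769−0.157)](e^(−0.157×2.33) − e^(−0.769×2.33)) + 2.598 e^(−0.769×2.33)
= 6.411 × (0.6936 − 0.1667) + 2.598 × 0.1667 = 3.811 mg/L.
DO = 11.2 − 3.811 = 7.389 mg/L.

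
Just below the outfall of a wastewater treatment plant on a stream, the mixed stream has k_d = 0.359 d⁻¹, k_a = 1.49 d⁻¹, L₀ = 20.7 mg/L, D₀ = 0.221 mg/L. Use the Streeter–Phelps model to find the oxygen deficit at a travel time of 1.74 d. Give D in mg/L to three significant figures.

k_d L₀/(k_a−k_d) = 0.359×20.7/(1.49−0.359) = 7.431/1.131 = 6.571 mg/L.
e^(−k_d t) = e^(−0.359×1.740) = 0.5354; e^(−k_a t) = e^(−1.49×1.740) = 0.07483.
D = 6.571 × (0.5354 − 0.07483) + 0.221 × 0.07483 = 3.027 + 0.01654 = 3.043 mg/L.

D ≈ 3.04 mg/L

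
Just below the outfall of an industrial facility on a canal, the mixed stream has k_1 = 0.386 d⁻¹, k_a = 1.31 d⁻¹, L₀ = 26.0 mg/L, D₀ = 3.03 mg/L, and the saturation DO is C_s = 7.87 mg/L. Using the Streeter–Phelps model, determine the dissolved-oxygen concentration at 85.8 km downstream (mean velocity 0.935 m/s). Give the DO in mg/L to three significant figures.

Travel time t = x/v = 85.8 km / (0.935 m/s) = 85800 m / 0.935 m/s = 91760 s = 1.062 d.
k_1 L₀/(k_a−k_1) = 0.386×26.0/(1.31−0.386) = 10.04/0.9240 = 10.86 mg/L.
e^(−k_1 t) = e^(−0.386×1.062) = 0.6637; e^(−k_a t) = e^(−1.31×1.062) = 0.2487.
D = 10.86 × (0.6637 − 0.2487) + 3.03 × 0.2487 = 4.507 + 0.7537 = 5.260 mg/L.
DO = C_s − D = 7.87 − 5.260 = 2.610 mg/L.

DO ≈ 2.61 mg/L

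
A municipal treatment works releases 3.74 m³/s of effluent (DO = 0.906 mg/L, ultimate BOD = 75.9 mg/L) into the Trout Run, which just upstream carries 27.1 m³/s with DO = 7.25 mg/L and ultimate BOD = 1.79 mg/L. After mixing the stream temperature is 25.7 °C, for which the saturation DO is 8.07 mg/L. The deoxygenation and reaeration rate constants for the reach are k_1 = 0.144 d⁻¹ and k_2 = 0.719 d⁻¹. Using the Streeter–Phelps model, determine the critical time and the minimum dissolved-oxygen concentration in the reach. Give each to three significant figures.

Mixed DO = (27.1×7.25 + 3.74×0.906)/(27.1+3.74) = 199.9/30.84 = 6.481 mg/L.
Mixed L₀ = (27.1×1.79 + 3.74×75.9)/(30.84) = 332.4/30.84 = 10.78 mg/L.
Initial deficit D₀ = C_s − DO₀ = 8.07 − 6.481 = 1.589 mg/L.
t_c = (1/0.5750) ln[(0.719/0.144)(1 − 1.589×0.5750/(0.144×10.78))] = 1.739 × ln(2.053) = 1.251 d.
D_c = (0.144/0.719) × 10.78 × e^(−0.144×1.251) = 0.2003 × 10.78 × 0.8352 = 1.803 mg/L.
Minimum DO = 8.07 − 1.803 = 6.267 mg/L.

t_c ≈ 1.25 d; minimum DO ≈ 6.27 mg/L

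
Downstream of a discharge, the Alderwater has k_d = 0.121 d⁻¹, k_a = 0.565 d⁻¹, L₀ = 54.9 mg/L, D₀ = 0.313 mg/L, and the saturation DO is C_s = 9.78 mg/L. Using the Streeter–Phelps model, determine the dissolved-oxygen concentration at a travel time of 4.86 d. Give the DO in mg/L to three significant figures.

k_d L₀/(k_a−k_d) = 0.121×54.9/(0.565−0.121) = 6.643/0.4440 = 14.96 mg/L.
e^(−k_d t) = e^(−0.121×4.860) = 0.5554; e^(−k_a t) = e^(−0.565×4.860) = 0.06419.
D = 14.96 × (0.5554 − 0.06419) + 0.313 × 0.06419 = 7.349 + 0.02009 = 7.369 mg/L.
DO = C_s − D = 9.78 − 7.369 = 2.411 mg/L.

DO ≈ 2.41 mg/L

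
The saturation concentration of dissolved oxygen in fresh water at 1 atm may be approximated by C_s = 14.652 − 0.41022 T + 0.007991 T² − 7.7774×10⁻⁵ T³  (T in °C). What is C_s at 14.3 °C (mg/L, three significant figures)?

C_s = 14.652 − 0.41022×14.3 + 0.007991×14.3² − 7.7774×10⁻⁵×14.3³ = 10.19 mg/L.

C_s ≈ 10.2 mg/L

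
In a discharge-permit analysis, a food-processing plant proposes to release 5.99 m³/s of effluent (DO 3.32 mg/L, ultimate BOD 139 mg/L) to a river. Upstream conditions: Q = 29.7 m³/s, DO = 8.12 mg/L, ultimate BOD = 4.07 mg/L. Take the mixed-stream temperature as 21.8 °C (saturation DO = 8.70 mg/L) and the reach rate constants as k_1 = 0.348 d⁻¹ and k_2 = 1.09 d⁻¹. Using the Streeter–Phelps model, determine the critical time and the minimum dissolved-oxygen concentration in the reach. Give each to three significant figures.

t_c ≈ 1.38 d; minimum DO ≈ 3.42 mg/L

Mixed DO = (29.7×8.12 + 5.99×3.32)/(29.7+5.99) = 261.1/35.69 = 7.314 mg/L.
Mixed L₀ = (29.7×4.07 + 5.99×139)/(35.69) = 953.5/35.69 = 26.72 mg/L.
Initial deficit D₀ = C_s − DO₀ = 8.70 − 7.314 = 1.386 mg/L.
t_c = (1/0.7420) ln[(1.09/0.348)(1 − 1.386×0.7420/(0.348×26.72))] = 1.348 × ln(2.786) = 1.381 d.
D_c = (0.348/1.09) × 26.72 × e^(−0.348×1.381) = 0.3193 × 26.72 × 0.6185 = 5.275 mg/L.
Minimum DO = 8.70 − 5.275 = 3.425 mg/L.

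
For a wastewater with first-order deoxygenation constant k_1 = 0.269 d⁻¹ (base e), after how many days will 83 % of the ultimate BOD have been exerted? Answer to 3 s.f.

y/L₀ = 1 − e^(−k_1 t) = 0.83 ⇒ e^(−k_1 t) = 0.170
t = −ln(0.170) / 0.269 = 1.772 / 0.269 = 6.587 d.

t ≈ 6.59 d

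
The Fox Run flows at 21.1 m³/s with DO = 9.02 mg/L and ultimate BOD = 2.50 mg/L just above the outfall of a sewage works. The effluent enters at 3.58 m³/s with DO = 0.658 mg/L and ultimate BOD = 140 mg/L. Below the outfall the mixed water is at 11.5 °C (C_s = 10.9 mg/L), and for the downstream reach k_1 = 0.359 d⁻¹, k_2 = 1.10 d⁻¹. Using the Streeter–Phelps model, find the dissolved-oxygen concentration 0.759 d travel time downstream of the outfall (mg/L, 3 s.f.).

DO ≈ 6.00 mg/L

Mixed DO = (21.1×9.02 + 3.58×0.658)/(21.1+3.58) = 192.7/24.68 = 7.807 mg/L.
Mixed L₀ = (21.1×2.50 + 3.58×140)/(24.68) = 554.0/24.68 = 22.45 mg/L.
Initial deficit D₀ = C_s − DO₀ = 10.9 − 7.807 = 3.093 mg/L.
D(0.759) = [0.359×22.45/(1.10−0.359)](e^(−0.359×0.759) − e^(−1.10×0.759)) + 3.093 e^(−1.10×0.759)
= 10.87 × (0.7615 − 0.4339) + 3.093 × 0.4339 = 4.904 mg/L.
DO = 10.9 − 4.904 = 5.996 mg/L.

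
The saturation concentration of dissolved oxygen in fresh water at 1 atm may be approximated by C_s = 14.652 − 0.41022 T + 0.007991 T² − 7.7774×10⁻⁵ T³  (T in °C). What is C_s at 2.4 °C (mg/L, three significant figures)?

C_s = 14.652 − 0.41022×2.4 + 0.007991×2.4² − 7.7774×10⁻⁵×2.4³ = 13.71 mg/L.

C_s ≈ 13.7 mg/L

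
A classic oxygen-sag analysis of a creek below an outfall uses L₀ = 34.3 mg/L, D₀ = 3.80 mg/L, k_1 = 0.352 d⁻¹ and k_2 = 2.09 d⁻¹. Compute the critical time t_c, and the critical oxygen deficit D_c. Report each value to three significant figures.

With k_2/k_1 = 5.938 and 1 − D₀(k_2−k_1)/(k_1 L₀) = 0.4530,
t_c = ln(5.938 × 0.4530) / (2.09 − 0.352) = ln(2.690) / 1.738 = 0.9894/1.738 = 0.5693 d.
D_c = (k_1/k_2) L₀ e^(−k_1 t_c) = (0.352/2.09) × 34.3 × e^(−0.352×0.5693) = 0.1684 × 34.3 × 0.8184 = 4.728 mg/L.

t_c ≈ 0.569 d; D_c ≈ 4.73 mg/L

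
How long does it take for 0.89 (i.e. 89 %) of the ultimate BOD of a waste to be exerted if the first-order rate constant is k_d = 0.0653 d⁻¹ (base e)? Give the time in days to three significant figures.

y/L₀ = 1 − e^(−k_d t) = 0.89 ⇒ e^(−k_d t) = 0.110
t = −ln(0.110) / 0.0653 = 2.207 / 0.0653 = 33.80 d.

t ≈ 33.8 d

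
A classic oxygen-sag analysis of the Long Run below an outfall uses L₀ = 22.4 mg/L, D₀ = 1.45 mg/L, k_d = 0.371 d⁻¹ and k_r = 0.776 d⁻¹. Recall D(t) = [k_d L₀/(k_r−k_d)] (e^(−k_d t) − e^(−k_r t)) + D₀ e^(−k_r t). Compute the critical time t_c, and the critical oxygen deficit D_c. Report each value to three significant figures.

t_c = [1/(k_r−k_d)] ln[(k_r/k_d)(1 − D₀(k_r−k_d)/(k_d L₀))]
= [1/(0.776−0.371)] ln[(0.776/0.371)(1 − 1.45×0.4050/(0.371×22.4))]
= (1/0.4050) ln[2.092 × 0.9293] = 2.469 × ln(1.944) = 2.469 × 0.6647 = 1.641 d.
L(t_c) = L₀ e^(−k_d t_c) = 22.4 × 0.5440 = 12.18 mg/L, and at the critical point k_r D_c = k_d L, so D_c = (0.371/0.776) × 12.18 = 5.825 mg/L.

t_c ≈ 1.64 d; D_c ≈ 5.83 mg/L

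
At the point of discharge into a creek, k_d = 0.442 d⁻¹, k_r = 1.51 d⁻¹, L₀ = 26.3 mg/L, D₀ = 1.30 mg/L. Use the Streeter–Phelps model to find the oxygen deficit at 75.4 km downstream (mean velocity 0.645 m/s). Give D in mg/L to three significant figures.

Travel time t = x/v = 75.4 km / (0.645 m/s) = 75400 m / 0.645 m/s = 116900 s = 1.353 d.
k_d L₀/(k_r−k_d) = 0.442×26.3/(1.51−0.442) = 11.62/1.068 = 10.88 mg/L.
e^(−k_d t) = e^(−0.442×1.353) = 0.5499; e^(−k_r t) = e^(−1.51×1.353) = 0.1296.
D = 10.88 × (0.5499 − 0.1296) + 1.30 × 0.1296 = 4.574 + 0.1685 = 4.743 mg/L.

D ≈ 4.74 mg/L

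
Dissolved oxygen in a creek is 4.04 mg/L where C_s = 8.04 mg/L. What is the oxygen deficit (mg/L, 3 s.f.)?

D ≈ 4.00 mg/L

D = C_s − C = 8.04 − 4.04 = 4.00 mg/L.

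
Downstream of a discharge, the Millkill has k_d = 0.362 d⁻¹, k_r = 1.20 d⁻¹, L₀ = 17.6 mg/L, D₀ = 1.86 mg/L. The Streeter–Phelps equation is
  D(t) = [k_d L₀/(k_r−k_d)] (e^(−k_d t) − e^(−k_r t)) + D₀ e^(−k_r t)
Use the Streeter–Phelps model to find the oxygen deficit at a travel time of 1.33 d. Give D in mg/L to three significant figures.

k_d L₀/(k_r−k_d) = 0.362×17.6/(1.20−0.362) = 6.371/0.8380 = 7.603 mg/L.
e^(−k_d t) = e^(−0.362×1.330) = 0.6179; e^(−k_r t) = e^(−1.20×1.330) = 0.2027.
D = 7.603 × (0.6179 − 0.2027) + 1.86 × 0.2027 = 3.157 + 0.3770 = 3.534 mg/L.

D ≈ 3.53 mg/L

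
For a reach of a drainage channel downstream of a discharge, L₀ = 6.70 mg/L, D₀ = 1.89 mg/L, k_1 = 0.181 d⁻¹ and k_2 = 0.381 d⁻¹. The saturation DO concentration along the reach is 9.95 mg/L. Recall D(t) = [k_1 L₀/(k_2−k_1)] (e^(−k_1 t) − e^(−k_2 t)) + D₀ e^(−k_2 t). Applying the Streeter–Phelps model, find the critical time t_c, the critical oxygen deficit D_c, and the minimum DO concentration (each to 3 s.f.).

t_c ≈ 1.85 d; D_c ≈ 2.28 mg/L; min DO ≈ 7.67 mg/L

t_c = [1/(k_2−k_1)] ln[(k_2/k_1)(1 − D₀(k_2−k_1)/(k_1 L₀))]
= [1/(0.381−0.181)] ln[(0.381/0.181)(1 − 1.89×0.2000/(0.181×6.70))]
= (1/0.2000) ln[2.105 × 0.6883] = 5.000 × ln(1.449) = 5.000 × 0.3708 = 1.854 d.
L(t_c) = L₀ e^(−k_1 t_c) = 6.70 × 0.7149 = 4.790 mg/L, and at the critical point k_2 D_c = k_1 L, so D_c = (0.181/0.381) × 4.790 = 2.276 mg/L.
Minimum DO = C_s − D_c = 9.95 − 2.276 = 7.674 mg/L.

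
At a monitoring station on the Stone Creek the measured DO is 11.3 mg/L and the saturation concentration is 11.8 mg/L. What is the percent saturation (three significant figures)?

95.8 % saturation

% saturation = C/C_s × 100 = 11.3/11.8 × 100 = 95.8 %.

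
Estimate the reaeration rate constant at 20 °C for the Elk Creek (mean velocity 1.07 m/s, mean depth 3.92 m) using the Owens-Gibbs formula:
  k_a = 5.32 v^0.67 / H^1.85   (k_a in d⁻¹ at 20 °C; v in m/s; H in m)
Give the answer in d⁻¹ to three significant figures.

k_a ≈ 0.445 d⁻¹

k_a = 5.32 × 1.07^0.67 / 3.92^1.85 = 5.32 × 1.046 / 12.52 = 0.4447 d⁻¹.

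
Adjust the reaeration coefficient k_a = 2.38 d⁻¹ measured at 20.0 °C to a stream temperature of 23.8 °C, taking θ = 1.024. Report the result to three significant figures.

k_a ≈ 2.60 d⁻¹

k_a(T₂) = k_a(T₁) · θ^(T₂−T₁) = 2.38 × 1.024^(23.8−20.0)
= 2.38 × 1.024^3.80 = 2.38 × 1.094 = 2.604 d⁻¹.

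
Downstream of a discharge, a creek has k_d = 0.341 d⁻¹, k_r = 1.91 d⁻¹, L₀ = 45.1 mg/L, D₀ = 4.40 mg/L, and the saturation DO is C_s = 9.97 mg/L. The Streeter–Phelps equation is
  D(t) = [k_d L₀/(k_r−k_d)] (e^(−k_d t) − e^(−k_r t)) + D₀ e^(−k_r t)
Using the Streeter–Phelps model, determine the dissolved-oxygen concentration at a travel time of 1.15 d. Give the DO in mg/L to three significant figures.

k_d L₀/(k_r−k_d) = 0.341×45.1/(1.91−0.341) = 15.38/1.569 = 9.802 mg/L.
e^(−k_d t) = e^(−0.341×1.150) = 0.6756; e^(−k_r t) = e^(−1.91×1.150) = 0.1112.
D = 9.802 × (0.6756 − 0.1112) + 4.40 × 0.1112 = 5.532 + 0.4892 = 6.022 mg/L.
DO = C_s − D = 9.97 − 6.022 = 3.948 mg/L.

DO ≈ 3.95 mg/L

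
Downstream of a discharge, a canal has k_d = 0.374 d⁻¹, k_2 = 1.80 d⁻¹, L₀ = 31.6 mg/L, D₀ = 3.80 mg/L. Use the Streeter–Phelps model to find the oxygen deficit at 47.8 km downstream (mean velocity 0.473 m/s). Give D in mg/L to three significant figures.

Travel time t = x/v = 47.8 km / (0.473 m/s) = 47800 m / 0.473 m/s = 101100 s = 1.170 d.
k_d L₀/(k_2−k_d) = 0.374×31.6/(1.80−0.374) = 11.82/1.426 = 8.288 mg/L.
e^(−k_d t) = e^(−0.374×1.170) = 0.6457; e^(−k_2 t) = e^(−1.80×1.170) = 0.1218.
D = 8.288 × (0.6457 − 0.1218) + 3.80 × 0.1218 = 4.342 + 0.4628 = 4.805 mg/L.

D ≈ 4.80 mg/L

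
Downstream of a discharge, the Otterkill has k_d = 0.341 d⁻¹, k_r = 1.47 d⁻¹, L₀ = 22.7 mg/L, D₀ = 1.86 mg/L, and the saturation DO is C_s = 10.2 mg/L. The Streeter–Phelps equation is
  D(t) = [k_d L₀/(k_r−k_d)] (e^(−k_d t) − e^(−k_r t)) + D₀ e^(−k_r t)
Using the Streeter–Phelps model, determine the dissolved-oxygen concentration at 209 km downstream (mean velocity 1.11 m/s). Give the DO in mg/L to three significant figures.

Travel time t = x/v = 209 km / (1.11 m/s) = 209000 m / 1.11 m/s = 188300 s = 2.179 d.
k_d L₀/(k_r−k_d) = 0.341×22.7/(1.47−0.341) = 7.741/1.129 = 6.856 mg/L.
e^(−k_d t) = e^(−0.341×2.179) = 0.4756; e^(−k_r t) = e^(−1.47×2.179) = 0.04062.
D = 6.856 × (0.4756 − 0.04062) + 1.86 × 0.04062 = 2.982 + 0.07555 = 3.058 mg/L.
DO = C_s − D = 10.2 − 3.058 = 7.142 mg/L.

DO ≈ 7.14 mg/L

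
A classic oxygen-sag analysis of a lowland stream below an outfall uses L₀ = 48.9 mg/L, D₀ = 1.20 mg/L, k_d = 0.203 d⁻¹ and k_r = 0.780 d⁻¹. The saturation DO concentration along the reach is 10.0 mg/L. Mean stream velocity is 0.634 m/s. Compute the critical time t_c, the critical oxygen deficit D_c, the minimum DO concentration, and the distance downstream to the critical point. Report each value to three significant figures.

At the critical point dD/dt = 0, so k_d L₀ e^(−k_d t) = k_r D. Substituting D(t) from the Streeter–Phelps equation and solving for t gives
t_c = ln[(k_r/k_d)(1 − D₀(k_r−k_d)/(k_d L₀))] / (k_r−k_d).
Here k_r−k_d = 0.5770 d⁻¹ and 1 − D₀(k_r−k_d)/(k_d L₀) = 1 − 1.20×0.5770/(0.203×48.9) = 0.9302, so
t_c = ln(3.842 × 0.9302) / 0.5770 = 1.274 / 0.5770 = 2.208 d.
L(t_c) = L₀ e^(−k_d t_c) = 48.9 × 0.6388 = 31.24 mg/L, and at the critical point k_r D_c = k_d L, so D_c = (0.203/0.780) × 31.24 = 8.130 mg/L.
Minimum DO = C_s − D_c = 10.0 − 8.130 = 1.870 mg/L.
x_c = v t_c = 0.634 m/s × 2.208 d × 86400 s/d = 120900 m ≈ 121 km.

t_c ≈ 2.21 d; D_c ≈ 8.13 mg/L; min DO ≈ 1.87 mg/L; x_c ≈ 121 km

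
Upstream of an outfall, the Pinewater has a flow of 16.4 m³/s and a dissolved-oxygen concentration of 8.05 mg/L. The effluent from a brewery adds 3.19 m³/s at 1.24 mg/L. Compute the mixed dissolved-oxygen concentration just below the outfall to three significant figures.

6.94 mg/L

Flow-weighted mixing: C = (Q_r C_r + Q_w C_w)/(Q_r + Q_w)
= (16.4×8.05 + 3.19×1.24)/(16.4 + 3.19) = 136.0/19.59 = 6.941 mg/L.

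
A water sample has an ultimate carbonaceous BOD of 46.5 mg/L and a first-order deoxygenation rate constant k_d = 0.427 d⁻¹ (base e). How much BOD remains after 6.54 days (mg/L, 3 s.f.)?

L ≈ 2.85 mg/L

L_t = L₀ e^(−k_d t) = 46.5 × e^(−0.427×6.54) = 46.5 × 0.06126 = 2.849 mg/L.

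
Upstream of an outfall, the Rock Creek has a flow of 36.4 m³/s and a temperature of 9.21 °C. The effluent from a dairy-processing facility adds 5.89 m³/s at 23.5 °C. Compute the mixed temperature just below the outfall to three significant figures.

Flow-weighted mixing: C = (Q_r C_r + Q_w C_w)/(Q_r + Q_w)
= (36.4×9.21 + 5.89×23.5)/(36.4 + 5.89) = 473.7/42.29 = 11.20 °C.

11.2 °C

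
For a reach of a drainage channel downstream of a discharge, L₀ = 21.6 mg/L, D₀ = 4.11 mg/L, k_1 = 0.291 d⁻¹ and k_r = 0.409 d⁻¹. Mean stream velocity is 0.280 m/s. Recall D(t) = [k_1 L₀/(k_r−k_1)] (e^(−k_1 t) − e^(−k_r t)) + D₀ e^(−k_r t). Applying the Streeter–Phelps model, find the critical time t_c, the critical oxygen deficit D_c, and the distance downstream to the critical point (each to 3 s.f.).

t_c ≈ 2.20 d; D_c ≈ 8.09 mg/L; x_c ≈ 53.3 km

At the critical point dD/dt = 0, so k_1 L₀ e^(−k_1 t) = k_r D. Substituting D(t) from the Streeter–Phelps equation and solving for t gives
t_c = ln[(k_r/k_1)(1 − D₀(k_r−k_1)/(k_1 L₀))] / (k_r−k_1).
Here k_r−k_1 = 0.1180 d⁻¹ and 1 − D₀(k_r−k_1)/(k_1 L₀) = 1 − 4.11×0.1180/(0.291×21.6) = 0.9228, so
t_c = ln(1.405 × 0.9228) / 0.1180 = 0.2601 / 0.1180 = 2.204 d.
D_c = (k_1/k_r) L₀ e^(−k_1 t_c) = (0.291/0.409) × 21.6 × e^(−0.291×2.204) = 0.7115 × 21.6 × 0.5265 = 8.092 mg/L.
x_c = v t_c = 0.280 m/s × 2.204 d × 86400 s/d = 53320 m ≈ 53.3 km.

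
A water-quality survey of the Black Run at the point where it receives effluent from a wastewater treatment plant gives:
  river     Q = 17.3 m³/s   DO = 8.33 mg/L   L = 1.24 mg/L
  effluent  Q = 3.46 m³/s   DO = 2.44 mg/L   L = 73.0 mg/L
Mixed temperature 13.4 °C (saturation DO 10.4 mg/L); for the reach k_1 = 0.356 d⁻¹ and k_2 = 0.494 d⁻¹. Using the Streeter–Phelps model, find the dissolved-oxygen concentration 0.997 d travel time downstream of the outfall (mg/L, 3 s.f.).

Mixed DO = (17.3×8.33 + 3.46×2.44)/(17.3+3.46) = 152.6/20.76 = 7.348 mg/L.
Mixed L₀ = (17.3×1.24 + 3.46×73.0)/(20.76) = 274.0/20.76 = 13.20 mg/L.
Initial deficit D₀ = C_s − DO₀ = 10.4 − 7.348 = 3.052 mg/L.
D(0.997) = [0.356×13.20/(0.494−0.356)](e^(−0.356×0.997) − e^(−0.494×0.997)) + 3.052 e^(−0.494×0.997)
= 34.05 × (0.7012 − 0.6111) + 3.052 × 0.6111 = 4.934 mg/L.
DO = 10.4 − 4.934 = 5.466 mg/L.

DO ≈ 5.47 mg/L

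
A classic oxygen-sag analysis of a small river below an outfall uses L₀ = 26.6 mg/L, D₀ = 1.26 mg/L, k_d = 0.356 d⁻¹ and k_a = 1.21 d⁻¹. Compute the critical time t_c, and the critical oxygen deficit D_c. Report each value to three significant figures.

At the critical point dD/dt = 0, so k_d L₀ e^(−k_d t) = k_a D. Substituting D(t) from the Streeter–Phelps equation and solving for t gives
t_c = ln[(k_a/k_d)(1 − D₀(k_a−k_d)/(k_d L₀))] / (k_a−k_d).
Here k_a−k_d = 0.8540 d⁻¹ and 1 − D₀(k_a−k_d)/(k_d L₀) = 1 − 1.26×0.8540/(0.356×26.6) = 0.8864, so
t_c = ln(3.399 × 0.8864) / 0.8540 = 1.103 / 0.8540 = 1.291 d.
D_c = (k_d/k_a) L₀ e^(−k_d t_c) = (0.356/1.21) × 26.6 × e^(−0.356×1.291) = 0.2942 × 26.6 × 0.6315 = 4.942 mg/L.

t_c ≈ 1.29 d; D_c ≈ 4.94 mg/L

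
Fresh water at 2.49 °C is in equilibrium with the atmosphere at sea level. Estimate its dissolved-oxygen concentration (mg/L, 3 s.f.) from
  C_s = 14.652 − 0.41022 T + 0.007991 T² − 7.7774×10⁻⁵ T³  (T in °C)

C_s = 14.652 − 0.41022×2.49 + 0.007991×2.49² − 7.7774×10⁻⁵×2.49³ = 13.68 mg/L.

C_s ≈ 13.7 mg/L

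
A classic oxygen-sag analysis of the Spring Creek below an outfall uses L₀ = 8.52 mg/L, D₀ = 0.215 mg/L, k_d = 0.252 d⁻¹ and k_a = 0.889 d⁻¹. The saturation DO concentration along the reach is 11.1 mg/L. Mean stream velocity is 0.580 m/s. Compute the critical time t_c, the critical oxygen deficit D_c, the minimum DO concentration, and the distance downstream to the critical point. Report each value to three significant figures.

t_c ≈ 1.88 d; D_c ≈ 1.51 mg/L; min DO ≈ 9.59 mg/L; x_c ≈ 94.0 km

At the critical point dD/dt = 0, so k_d L₀ e^(−k_d t) = k_a D. Substituting D(t) from the Streeter–Phelps equation and solving for t gives
t_c = ln[(k_a/k_d)(1 − D₀(k_a−k_d)/(k_d L₀))] / (k_a−k_d).
Here k_a−k_d = 0.6370 d⁻¹ and 1 − D₀(k_a−k_d)/(k_d L₀) = 1 − 0.215×0.6370/(0.252×8.52) = 0.9362, so
t_c = ln(3.528 × 0.9362) / 0.6370 = 1.195 / 0.6370 = 1.876 d.
L(t_c) = L₀ e^(−k_d t_c) = 8.52 × 0.6233 = 5.311 mg/L, and at the critical point k_a D_c = k_d L, so D_c = (0.252/0.889) × 5.311 = 1.505 mg/L.
Minimum DO = C_s − D_c = 11.1 − 1.505 = 9.595 mg/L.
x_c = v t_c = 0.580 m/s × 1.876 d × 86400 s/d = 93990 m ≈ 94.0 km.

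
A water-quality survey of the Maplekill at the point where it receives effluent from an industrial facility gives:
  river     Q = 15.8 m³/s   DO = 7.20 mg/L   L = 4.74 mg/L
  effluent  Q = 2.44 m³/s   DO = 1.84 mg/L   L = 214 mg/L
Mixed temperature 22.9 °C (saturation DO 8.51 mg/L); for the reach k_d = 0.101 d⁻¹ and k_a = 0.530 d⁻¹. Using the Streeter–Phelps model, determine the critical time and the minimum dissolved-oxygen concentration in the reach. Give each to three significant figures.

Mixed DO = (15.8×7.20 + 2.44×1.84)/(15.8+2.44) = 118.2/18.24 = 6.483 mg/L.
Mixed L₀ = (15.8×4.74 + 2.44×214)/(18.24) = 597.1/18.24 = 32.73 mg/L.
Initial deficit D₀ = C_s − DO₀ = 8.51 − 6.483 = 2.027 mg/L.
t_c = (1/0.4290) ln[(0.530/0.101)(1 − 2.027×0.4290/(0.101×32.73))] = 2.331 × ln(3.867) = 3.153 d.
D_c = (0.101/0.530) × 32.73 × e^(−0.101×3.153) = 0.1906 × 32.73 × 0.7273 = 4.537 mg/L.
Minimum DO = 8.51 − 4.537 = 3.973 mg/L.

t_c ≈ 3.15 d; minimum DO ≈ 3.97 mg/L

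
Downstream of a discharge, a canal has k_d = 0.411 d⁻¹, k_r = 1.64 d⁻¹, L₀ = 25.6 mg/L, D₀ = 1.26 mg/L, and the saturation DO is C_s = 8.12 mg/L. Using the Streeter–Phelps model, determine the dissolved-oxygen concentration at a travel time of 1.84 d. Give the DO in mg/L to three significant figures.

k_d L₀/(k_r−k_d) = 0.411×25.6/(1.64−0.411) = 10.52/1.229 = 8.561 mg/L.
e^(−k_d t) = e^(−0.411×1.840) = 0.4694; e^(−k_r t) = e^(−1.64×1.840) = 0.04892.
D = 8.561 × (0.4694 − 0.04892) + 1.26 × 0.04892 = 3.600 + 0.06164 = 3.662 mg/L.
DO = C_s − D = 8.12 − 3.662 = 4.458 mg/L.

DO ≈ 4.46 mg/L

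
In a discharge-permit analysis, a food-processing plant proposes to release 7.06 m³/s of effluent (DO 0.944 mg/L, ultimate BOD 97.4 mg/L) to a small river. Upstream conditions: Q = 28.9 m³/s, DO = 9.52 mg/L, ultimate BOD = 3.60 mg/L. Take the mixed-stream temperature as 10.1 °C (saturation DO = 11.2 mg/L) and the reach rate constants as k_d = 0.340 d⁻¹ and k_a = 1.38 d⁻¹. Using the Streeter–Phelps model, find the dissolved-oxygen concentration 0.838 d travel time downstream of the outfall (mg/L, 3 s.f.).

DO ≈ 6.99 mg/L

Mixed DO = (28.9×9.52 + 7.06×0.944)/(28.9+7.06) = 281.8/35.96 = 7.836 mg/L.
Mixed L₀ = (28.9×3.60 + 7.06×97.4)/(35.96) = 791.7/35.96 = 22.02 mg/L.
Initial deficit D₀ = C_s − DO₀ = 11.2 − 7.836 = 3.364 mg/L.
D(0.838) = [0.340×22.02/(1.38−0.340)](e^(−0.340×0.838) − e^(−1.38×0.838)) + 3.364 e^(−1.38×0.838)
= 7.197 × (0.7521 − 0.3146) + 3.364 × 0.3146 = 4.207 mg/L.
DO = 11.2 − 4.207 = 6.993 mg/L.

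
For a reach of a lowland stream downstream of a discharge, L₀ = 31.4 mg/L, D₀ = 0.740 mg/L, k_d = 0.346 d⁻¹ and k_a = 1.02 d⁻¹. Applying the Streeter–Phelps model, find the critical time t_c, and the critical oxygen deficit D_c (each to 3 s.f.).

t_c ≈ 1.53 d; D_c ≈ 6.26 mg/L

t_c = [1/(k_a−k_d)] ln[(k_a/k_d)(1 − D₀(k_a−k_d)/(k_d L₀))]
= [1/(1.02−0.346)] ln[(1.02/0.346)(1 − 0.740×0.6740/(0.346×31.4))]
= (1/0.6740) ln[2.948 × 0.9541] = 1.484 × ln(2.813) = 1.484 × 1.034 = 1.534 d.
L(t_c) = L₀ e^(−k_d t_c) = 31.4 × 0.5881 = 18.47 mg/L, and at the critical point k_a D_c = k_d L, so D_c = (0.346/1.02) × 18.47 = 6.264 mg/L.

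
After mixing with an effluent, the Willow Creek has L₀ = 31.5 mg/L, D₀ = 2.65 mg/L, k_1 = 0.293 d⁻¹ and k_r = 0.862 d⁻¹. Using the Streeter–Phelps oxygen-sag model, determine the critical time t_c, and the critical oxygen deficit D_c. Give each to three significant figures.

t_c ≈ 1.58 d; D_c ≈ 6.73 mg/L

t_c = [1/(k_r−k_1)] ln[(k_r/k_1)(1 − D₀(k_r−k_1)/(k_1 L₀))]
= [1/(0.862−0.293)] ln[(0.862/0.293)(1 − 2.65×0.5690/(0.293×31.5))]
= (1/0.5690) ln[2.942 × 0.8366] = 1.757 × ln(2.461) = 1.757 × 0.9007 = 1.583 d.
D_c = (k_1/k_r) L₀ e^(−k_1 t_c) = (0.293/0.862) × 31.5 × e^(−0.293×1.583) = 0.3399 × 31.5 × 0.6289 = 6.734 mg/L.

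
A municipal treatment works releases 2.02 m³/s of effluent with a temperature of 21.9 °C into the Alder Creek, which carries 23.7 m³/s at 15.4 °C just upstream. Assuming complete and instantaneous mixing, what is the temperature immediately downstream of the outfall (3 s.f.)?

Flow-weighted mixing: C = (Q_r C_r + Q_w C_w)/(Q_r + Q_w)
= (23.7×15.4 + 2.02×21.9)/(23.7 + 2.02) = 409.2/25.72 = 15.91 °C.

15.9 °C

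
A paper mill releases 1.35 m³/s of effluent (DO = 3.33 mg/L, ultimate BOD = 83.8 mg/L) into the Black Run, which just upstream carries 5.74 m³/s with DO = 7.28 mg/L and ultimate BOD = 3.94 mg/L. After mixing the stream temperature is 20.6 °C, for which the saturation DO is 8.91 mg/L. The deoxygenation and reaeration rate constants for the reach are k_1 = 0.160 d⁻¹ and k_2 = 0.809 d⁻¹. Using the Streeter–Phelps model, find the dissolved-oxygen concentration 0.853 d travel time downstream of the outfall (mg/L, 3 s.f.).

DO ≈ 5.96 mg/L

Mixed DO = (5.74×7.28 + 1.35×3.33)/(5.74+1.35) = 46.28/7.090 = 6.528 mg/L.
Mixed L₀ = (5.74×3.94 + 1.35×83.8)/(7.090) = 135.7/7.090 = 19.15 mg/L.
Initial deficit D₀ = C_s − DO₀ = 8.91 − 6.528 = 2.382 mg/L.
D(0.853) = [0.160×19.15/(0.809−0.160)](e^(−0.160×0.853) − e^(−0.809×0.853)) + 2.382 e^(−0.809×0.853)
= 4.720 × (0.8724 − 0.5015) + 2.382 × 0.5015 = 2.945 mg/L.
DO = 8.91 − 2.945 = 5.965 mg/L.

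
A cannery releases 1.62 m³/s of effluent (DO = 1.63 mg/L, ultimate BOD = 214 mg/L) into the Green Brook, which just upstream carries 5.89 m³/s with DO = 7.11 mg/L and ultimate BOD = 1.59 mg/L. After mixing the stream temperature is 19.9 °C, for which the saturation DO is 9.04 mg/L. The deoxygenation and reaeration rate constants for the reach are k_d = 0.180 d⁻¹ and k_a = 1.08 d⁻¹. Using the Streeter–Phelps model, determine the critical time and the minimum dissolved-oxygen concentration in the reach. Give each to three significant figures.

t_c ≈ 1.55 d; minimum DO ≈ 3.06 mg/L

Mixed DO = (5.89×7.11 + 1.62×1.63)/(5.89+1.62) = 44.52/7.510 = 5.928 mg/L.
Mixed L₀ = (5.89×1.59 + 1.62×214)/(7.510) = 356.0/7.510 = 47.41 mg/L.
Initial deficit D₀ = C_s − DO₀ = 9.04 − 5.928 = 3.112 mg/L.
t_c = (1/0.9000) ln[(1.08/0.180)(1 − 3.112×0.9000/(0.180×47.41))] = 1.111 × ln(4.031) = 1.549 d.
D_c = (0.180/1.08) × 47.41 × e^(−0.180×1.549) = 0.1667 × 47.41 × 0.7567 = 5.979 mg/L.
Minimum DO = 9.04 − 5.979 = 3.061 mg/L.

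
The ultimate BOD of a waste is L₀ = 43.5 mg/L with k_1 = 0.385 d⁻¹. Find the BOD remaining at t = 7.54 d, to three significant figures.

L_t = L₀ e^(−k_1 t) = 43.5 × e^(−0.385×7.54) = 43.5 × 0.05486 = 2.387 mg/L.

L ≈ 2.39 mg/L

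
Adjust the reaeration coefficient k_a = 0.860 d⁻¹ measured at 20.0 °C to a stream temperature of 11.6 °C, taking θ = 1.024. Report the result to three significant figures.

k_a ≈ 0.705 d⁻¹

k_a(T₂) = k_a(T₁) · θ^(T₂−T₁) = 0.860 × 1.024^(11.6−20.0)
= 0.860 × 1.024^-8.40 = 0.860 × 0.8194 = 0.7047 d⁻¹.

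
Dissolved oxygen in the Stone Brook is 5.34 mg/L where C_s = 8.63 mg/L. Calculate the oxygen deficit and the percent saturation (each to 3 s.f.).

D ≈ 3.29 mg/L; 61.9 % saturation

D = C_s − C = 8.63 − 5.34 = 3.29 mg/L.
% saturation = 5.34/8.63 × 100 = 61.9 %.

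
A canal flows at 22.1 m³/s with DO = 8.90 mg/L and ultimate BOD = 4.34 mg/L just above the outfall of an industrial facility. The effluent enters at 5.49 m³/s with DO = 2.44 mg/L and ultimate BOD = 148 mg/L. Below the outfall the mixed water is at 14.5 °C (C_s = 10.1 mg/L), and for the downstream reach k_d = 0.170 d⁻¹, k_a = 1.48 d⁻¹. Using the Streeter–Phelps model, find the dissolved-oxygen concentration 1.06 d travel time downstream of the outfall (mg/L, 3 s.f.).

Mixed DO = (22.1×8.90 + 5.49×2.44)/(22.1+5.49) = 210.1/27.59 = 7.615 mg/L.
Mixed L₀ = (22.1×4.34 + 5.49×148)/(27.59) = 908.4/27.59 = 32.93 mg/L.
Initial deficit D₀ = C_s − DO₀ = 10.1 − 7.615 = 2.485 mg/L.
D(1.06) = [0.170×32.93/(1.48−0.170)](e^(−0.170×1.06) − e^(−1.48×1.06)) + 2.485 e^(−1.48×1.06)
= 4.273 × (0.8351 − 0.2083) + 2.485 × 0.2083 = 3.196 mg/L.
DO = 10.1 − 3.196 = 6.904 mg/L.

DO ≈ 6.90 mg/L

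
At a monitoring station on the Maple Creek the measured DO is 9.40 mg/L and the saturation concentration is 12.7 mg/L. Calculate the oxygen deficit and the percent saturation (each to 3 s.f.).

D = C_s − C = 12.7 − 9.40 = 3.30 mg/L.
% saturation = 9.40/12.7 × 100 = 74.0 %.

D ≈ 3.30 mg/L; 74.0 % saturation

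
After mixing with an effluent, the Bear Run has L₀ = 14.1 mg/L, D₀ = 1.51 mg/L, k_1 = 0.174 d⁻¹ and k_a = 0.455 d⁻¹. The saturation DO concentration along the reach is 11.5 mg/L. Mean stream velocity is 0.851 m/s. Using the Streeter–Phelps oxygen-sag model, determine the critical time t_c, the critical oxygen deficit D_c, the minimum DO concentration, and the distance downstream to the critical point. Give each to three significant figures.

With k_a/k_1 = 2.615 and 1 − D₀(k_a−k_1)/(k_1 L₀) = 0.8271,
t_c = ln(2.615 × 0.8271) / (0.455 − 0.174) = ln(2.163) / 0.2810 = 0.7714/0.2810 = 2.745 d.
L(t_c) = L₀ e^(−k_1 t_c) = 14.1 × 0.6202 = 8.745 mg/L, and at the critical point k_a D_c = k_1 L, so D_c = (0.174/0.455) × 8.745 = 3.344 mg/L.
Minimum DO = C_s − D_c = 11.5 − 3.344 = 8.156 mg/L.
x_c = v t_c = 0.851 m/s × 2.745 d × 86400 s/d = 201800 m ≈ 202 km.

t_c ≈ 2.75 d; D_c ≈ 3.34 mg/L; min DO ≈ 8.16 mg/L; x_c ≈ 202 km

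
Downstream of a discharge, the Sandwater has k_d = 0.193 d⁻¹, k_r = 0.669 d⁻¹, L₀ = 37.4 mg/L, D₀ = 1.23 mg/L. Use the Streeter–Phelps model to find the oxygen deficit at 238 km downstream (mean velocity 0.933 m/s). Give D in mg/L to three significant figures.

D ≈ 6.64 mg/L

Travel time t = x/v = 238 km / (0.933 m/s) = 238000 m / 0.933 m/s = 255100 s = 2.952 d.
k_d L₀/(k_r−k_d) = 0.193×37.4/(0.669−0.193) = 7.218/0.4760 = 15.16 mg/L.
e^(−k_d t) = e^(−0.193×2.952) = 0.5656; e^(−k_r t) = e^(−0.669×2.952) = 0.1387.
D = 15.16 × (0.5656 − 0.1387) + 1.23 × 0.1387 = 6.473 + 0.1706 = 6.644 mg/L.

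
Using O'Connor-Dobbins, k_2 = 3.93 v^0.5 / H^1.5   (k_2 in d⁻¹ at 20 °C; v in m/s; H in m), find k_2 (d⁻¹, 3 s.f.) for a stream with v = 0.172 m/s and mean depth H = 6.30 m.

k_2 ≈ 0.103 d⁻¹

k_2 = 3.93 × 0.172^0.5 / 6.30^1.5 = 3.93 × 0.4147 / 15.81 = 0.1031 d⁻¹.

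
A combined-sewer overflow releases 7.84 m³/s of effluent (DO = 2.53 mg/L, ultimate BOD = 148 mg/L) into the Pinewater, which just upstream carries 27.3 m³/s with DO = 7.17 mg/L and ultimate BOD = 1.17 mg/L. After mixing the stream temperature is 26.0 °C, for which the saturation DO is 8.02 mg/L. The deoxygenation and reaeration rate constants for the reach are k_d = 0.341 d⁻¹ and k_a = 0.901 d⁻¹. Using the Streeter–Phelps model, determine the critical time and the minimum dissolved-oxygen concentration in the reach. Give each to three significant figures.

t_c ≈ 1.56 d; minimum DO ≈ 0.487 mg/L

Mixed DO = (27.3×7.17 + 7.84×2.53)/(27.3+7.84) = 215.6/35.14 = 6.135 mg/L.
Mixed L₀ = (27.3×1.17 + 7.84×148)/(35.14) = 1192/35.14 = 33.93 mg/L.
Initial deficit D₀ = C_s − DO₀ = 8.02 − 6.135 = 1.885 mg/L.
t_c = (1/0.5600) ln[(0.901/0.341)(1 − 1.885×0.5600/(0.341×33.93))] = 1.786 × ln(2.401) = 1.564 d.
D_c = (0.341/0.901) × 33.93 × e^(−0.341×1.564) = 0.3785 × 33.93 × 0.5866 = 7.533 mg/L.
Minimum DO = 8.02 − 7.533 = 0.4873 mg/L.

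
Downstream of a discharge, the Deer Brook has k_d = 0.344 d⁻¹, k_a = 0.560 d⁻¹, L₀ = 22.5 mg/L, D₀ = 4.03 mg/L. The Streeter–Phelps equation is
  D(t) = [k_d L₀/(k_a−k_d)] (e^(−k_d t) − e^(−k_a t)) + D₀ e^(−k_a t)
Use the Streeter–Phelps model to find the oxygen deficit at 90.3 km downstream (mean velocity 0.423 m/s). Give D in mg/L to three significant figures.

Travel time t = x/v = 90.3 km / (0.423 m/s) = 90300 m / 0.423 m/s = 213500 s = 2.471 d.
k_d L₀/(k_a−k_d) = 0.344×22.5/(0.560−0.344) = 7.740/0.2160 = 35.83 mg/L.
e^(−k_d t) = e^(−0.344×2.471) = 0.4274; e^(−k_a t) = e^(−0.560×2.471) = 0.2507.
D = 35.83 × (0.4274 − 0.2507) + 4.03 × 0.2507 = 6.334 + 1.010 = 7.345 mg/L.

D ≈ 7.34 mg/L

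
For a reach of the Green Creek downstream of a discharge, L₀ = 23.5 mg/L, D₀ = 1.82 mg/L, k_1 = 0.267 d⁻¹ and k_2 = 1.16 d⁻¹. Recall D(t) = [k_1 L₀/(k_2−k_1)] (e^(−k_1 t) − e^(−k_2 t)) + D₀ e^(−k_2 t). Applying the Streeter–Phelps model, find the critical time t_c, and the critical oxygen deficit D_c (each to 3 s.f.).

t_c ≈ 1.31 d; D_c ≈ 3.81 mg/L

At the critical point dD/dt = 0, so k_1 L₀ e^(−k_1 t) = k_2 D. Substituting D(t) from the Streeter–Phelps equation and solving for t gives
t_c = ln[(k_2/k_1)(1 − D₀(k_2−k_1)/(k_1 L₀))] / (k_2−k_1).
Here k_2−k_1 = 0.8930 d⁻¹ and 1 − D₀(k_2−k_1)/(k_1 L₀) = 1 − 1.82×0.8930/(0.267×23.5) = 0.7410, so
t_c = ln(4.345 × 0.7410) / 0.8930 = 1.169 / 0.8930 = 1.309 d.
L(t_c) = L₀ e^(−k_1 t_c) = 23.5 × 0.7050 = 16.57 mg/L, and at the critical point k_2 D_c = k_1 L, so D_c = (0.267/1.16) × 16.57 = 3.813 mg/L.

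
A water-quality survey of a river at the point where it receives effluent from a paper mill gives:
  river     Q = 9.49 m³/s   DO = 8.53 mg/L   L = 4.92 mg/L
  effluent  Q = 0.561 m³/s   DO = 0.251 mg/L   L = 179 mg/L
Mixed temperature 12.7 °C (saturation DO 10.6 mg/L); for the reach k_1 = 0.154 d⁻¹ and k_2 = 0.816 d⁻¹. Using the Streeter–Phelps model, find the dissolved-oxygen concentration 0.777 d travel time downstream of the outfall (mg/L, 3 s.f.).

DO ≈ 8.04 mg/L

Mixed DO = (9.49×8.53 + 0.561×0.251)/(9.49+0.561) = 81.09/10.05 = 8.068 mg/L.
Mixed L₀ = (9.49×4.92 + 0.561×179)/(10.05) = 147.1/10.05 = 14.64 mg/L.
Initial deficit D₀ = C_s − DO₀ = 10.6 − 8.068 = 2.532 mg/L.
D(0.777) = [0.154×14.64/(0.816−0.154)](e^(−0.154×0.777) − e^(−0.816×0.777)) + 2.532 e^(−0.816×0.777)
= 3.405 × (0.8872 − 0.5304) + 2.532 × 0.5304 = 2.558 mg/L.
DO = 10.6 − 2.558 = 8.042 mg/L.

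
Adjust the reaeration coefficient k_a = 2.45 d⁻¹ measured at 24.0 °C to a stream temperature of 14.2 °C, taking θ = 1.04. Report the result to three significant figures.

k_a ≈ 1.67 d⁻¹

k_a(T₂) = k_a(T₁) · θ^(T₂−T₁) = 2.45 × 1.04^(14.2−24.0)
= 2.45 × 1.04^-9.80 = 2.45 × 0.6809 = 1.668 d⁻¹.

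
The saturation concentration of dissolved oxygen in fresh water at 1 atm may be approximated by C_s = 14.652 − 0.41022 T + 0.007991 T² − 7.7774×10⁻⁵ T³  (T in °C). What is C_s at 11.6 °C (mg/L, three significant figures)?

C_s = 14.652 − 0.41022×11.6 + 0.007991×11.6² − 7.7774×10⁻⁵×11.6³ = 10.85 mg/L.

C_s ≈ 10.8 mg/L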